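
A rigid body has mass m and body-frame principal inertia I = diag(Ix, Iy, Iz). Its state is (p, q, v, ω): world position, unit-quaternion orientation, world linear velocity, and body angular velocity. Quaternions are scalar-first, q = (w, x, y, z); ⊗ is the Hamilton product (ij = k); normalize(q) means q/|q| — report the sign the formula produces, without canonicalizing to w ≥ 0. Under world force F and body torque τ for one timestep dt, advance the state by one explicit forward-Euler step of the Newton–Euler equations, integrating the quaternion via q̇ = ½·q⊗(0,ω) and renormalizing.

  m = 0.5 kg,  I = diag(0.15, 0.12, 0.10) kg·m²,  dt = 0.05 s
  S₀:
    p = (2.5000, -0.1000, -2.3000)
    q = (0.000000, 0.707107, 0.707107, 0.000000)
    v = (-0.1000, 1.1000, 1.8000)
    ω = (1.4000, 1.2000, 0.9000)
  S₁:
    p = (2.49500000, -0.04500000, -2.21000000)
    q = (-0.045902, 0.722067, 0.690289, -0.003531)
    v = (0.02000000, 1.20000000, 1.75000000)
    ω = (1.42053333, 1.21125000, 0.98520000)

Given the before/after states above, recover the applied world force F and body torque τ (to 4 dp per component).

F = (1.2000, 1.0000, -0.5000)
τ = (0.0400, 0.0900, 0.1200)

rate change Δω = (0.02053333, 0.01125000, 0.08520000)
ω₀×(Iω₀) = (-0.0216, 0.0630, -0.0504)
applied torque τ = (0.0400, 0.0900, 0.1200)
velocity change Δv = (0.12000000, 0.10000000, -0.05000000)
applied force F = (1.2000, 1.0000, -0.5000)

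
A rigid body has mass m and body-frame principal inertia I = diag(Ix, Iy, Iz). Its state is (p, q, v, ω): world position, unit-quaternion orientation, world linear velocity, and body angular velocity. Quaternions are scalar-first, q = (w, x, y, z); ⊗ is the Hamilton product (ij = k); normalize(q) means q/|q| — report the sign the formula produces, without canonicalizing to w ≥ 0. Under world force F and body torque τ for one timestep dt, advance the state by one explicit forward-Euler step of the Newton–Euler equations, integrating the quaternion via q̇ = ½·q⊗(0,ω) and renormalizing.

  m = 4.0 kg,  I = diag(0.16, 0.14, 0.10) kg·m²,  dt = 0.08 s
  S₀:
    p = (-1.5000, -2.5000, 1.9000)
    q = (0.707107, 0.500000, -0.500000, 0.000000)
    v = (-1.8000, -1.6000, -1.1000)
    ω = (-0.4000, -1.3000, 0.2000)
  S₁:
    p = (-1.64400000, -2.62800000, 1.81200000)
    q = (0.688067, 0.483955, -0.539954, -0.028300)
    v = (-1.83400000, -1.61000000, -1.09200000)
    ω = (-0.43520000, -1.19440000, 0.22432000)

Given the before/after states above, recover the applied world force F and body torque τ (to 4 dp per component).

F = (-1.7000, -0.5000, 0.4000)
τ = (-0.0600, 0.1800, 0.0200)

v₁ − v₀ = (-0.03400000, -0.01000000, 0.00800000)
applied force F = (-1.7000, -0.5000, 0.4000)
Δω = ω₁−ω₀ = (-0.03520000, 0.10560000, 0.02432000)
gyro term ω₀×Iω₀ = (0.0104, -0.0048, -0.0104)
I·α + gyro = (-0.0600, 0.1800, 0.0200)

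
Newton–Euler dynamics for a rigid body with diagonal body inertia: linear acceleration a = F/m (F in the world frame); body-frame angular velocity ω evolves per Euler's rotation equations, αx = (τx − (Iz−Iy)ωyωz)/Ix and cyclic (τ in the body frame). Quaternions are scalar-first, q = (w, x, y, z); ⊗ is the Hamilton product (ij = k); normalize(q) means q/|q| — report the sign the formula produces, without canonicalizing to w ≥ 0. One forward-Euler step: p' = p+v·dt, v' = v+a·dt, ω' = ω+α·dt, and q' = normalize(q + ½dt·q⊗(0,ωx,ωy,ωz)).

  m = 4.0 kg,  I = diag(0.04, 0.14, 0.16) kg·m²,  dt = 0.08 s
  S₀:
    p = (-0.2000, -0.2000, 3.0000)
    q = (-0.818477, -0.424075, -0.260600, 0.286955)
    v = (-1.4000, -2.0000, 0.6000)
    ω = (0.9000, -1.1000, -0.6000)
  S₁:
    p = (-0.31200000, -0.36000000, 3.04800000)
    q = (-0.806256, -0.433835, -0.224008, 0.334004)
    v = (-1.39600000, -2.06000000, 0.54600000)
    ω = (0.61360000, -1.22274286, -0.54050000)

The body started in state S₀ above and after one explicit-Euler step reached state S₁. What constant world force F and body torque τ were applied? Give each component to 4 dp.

rate change Δω = (-0.28640000, -0.12274286, 0.05950000)
ω₀×(Iω₀) = (0.0132, 0.0648, -0.0990)
I·α + gyro = (-0.1300, -0.1500, 0.0200)
v₁ − v₀ = (0.00400000, -0.06000000, -0.05400000)
applied force F = (0.2000, -3.0000, -2.7000)

F = (0.2000, -3.0000, -2.7000)
τ = (-0.1300, -0.1500, 0.0200)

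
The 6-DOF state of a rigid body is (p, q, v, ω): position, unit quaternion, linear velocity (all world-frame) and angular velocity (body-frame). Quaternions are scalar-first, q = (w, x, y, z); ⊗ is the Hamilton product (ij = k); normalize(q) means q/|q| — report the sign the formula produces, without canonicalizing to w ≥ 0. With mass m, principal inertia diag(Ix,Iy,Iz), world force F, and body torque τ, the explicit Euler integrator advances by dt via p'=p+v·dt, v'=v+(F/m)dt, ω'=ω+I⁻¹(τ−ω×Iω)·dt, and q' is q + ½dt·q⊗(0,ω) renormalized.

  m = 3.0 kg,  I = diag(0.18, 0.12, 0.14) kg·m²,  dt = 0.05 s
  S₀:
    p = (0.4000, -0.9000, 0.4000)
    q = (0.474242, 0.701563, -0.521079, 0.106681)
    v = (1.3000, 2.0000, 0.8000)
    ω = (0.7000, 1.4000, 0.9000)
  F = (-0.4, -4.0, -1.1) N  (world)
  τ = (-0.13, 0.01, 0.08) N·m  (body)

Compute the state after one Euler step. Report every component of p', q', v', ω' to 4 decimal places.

p' = (0.4650, -0.8000, 0.4400)
q' = (0.4773, 0.6937, -0.5179, 0.1509)
v' = (1.2933, 1.9333, 0.7817)
ω' = (0.6569, 1.3937, 0.9496)

α = I⁻¹(τ − ω×Iω) = (-0.8622, -0.1267, 0.9914)
new body rate ω' = (0.6569, 1.3937, 0.9496)
2q̇ = q⊗(0,ω) = (0.1424036, -0.2863551, 0.1072088, 1.7737613)
updated quaternion q' = (0.4773, 0.6937, -0.5179, 0.1509)
p + v·dt = (0.4650, -0.8000, 0.4400)
v' = v + a·dt = (1.2933, 1.9333, 0.7817)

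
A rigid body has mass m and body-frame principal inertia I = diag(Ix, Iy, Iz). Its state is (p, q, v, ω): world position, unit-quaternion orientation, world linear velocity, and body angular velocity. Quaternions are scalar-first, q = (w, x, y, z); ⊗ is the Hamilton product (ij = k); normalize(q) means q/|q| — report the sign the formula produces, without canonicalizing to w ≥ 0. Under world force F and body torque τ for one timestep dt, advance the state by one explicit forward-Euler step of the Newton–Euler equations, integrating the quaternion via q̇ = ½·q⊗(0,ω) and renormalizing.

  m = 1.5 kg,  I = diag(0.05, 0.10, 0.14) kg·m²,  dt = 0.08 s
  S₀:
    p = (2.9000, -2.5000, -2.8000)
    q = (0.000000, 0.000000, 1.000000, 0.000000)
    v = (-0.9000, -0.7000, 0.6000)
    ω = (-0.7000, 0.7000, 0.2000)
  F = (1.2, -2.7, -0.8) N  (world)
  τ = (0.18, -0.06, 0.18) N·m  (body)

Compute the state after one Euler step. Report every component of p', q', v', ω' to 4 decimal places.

p' = (2.8280, -2.5560, -2.7520)
q' = (-0.0280, 0.0080, 0.9992, 0.0280)
v' = (-0.8360, -0.8440, 0.5573)
ω' = (-0.4210, 0.6419, 0.3169)

gyro term ω×Iω = (0.0056, 0.0126, -0.0245)
angular accel α = (3.4880, -0.7260, 1.4607)
ω + α·dt = (-0.4210, 0.6419, 0.3169)
Hamilton product q⊗(0,ω) = (-0.7000000, 0.2000000, 0.0000000, 0.7000000)
q' = normalize(q + ½dt·q⊗(0,ω)) = (-0.0280, 0.0080, 0.9992, 0.0280)
p + v·dt = (2.8280, -2.5560, -2.7520)
v' = v + a·dt = (-0.8360, -0.8440, 0.5573)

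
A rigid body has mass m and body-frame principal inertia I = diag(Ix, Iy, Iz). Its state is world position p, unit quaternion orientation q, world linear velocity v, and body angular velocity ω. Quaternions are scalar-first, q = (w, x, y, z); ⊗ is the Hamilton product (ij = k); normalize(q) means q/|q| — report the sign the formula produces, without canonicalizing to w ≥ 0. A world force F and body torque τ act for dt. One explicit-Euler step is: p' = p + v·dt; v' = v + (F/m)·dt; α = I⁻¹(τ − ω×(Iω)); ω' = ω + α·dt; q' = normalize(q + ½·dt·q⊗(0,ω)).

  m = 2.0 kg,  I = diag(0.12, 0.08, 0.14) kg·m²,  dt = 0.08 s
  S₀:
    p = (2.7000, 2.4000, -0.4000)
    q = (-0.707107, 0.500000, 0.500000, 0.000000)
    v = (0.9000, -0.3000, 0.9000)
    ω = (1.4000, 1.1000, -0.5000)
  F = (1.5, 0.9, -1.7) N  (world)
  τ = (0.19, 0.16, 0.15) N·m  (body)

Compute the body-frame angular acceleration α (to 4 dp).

α = (1.8583, 1.8250, 1.5114)

ω×(Iω) gyroscopic = (-0.0330, 0.0140, -0.0616)
(τ − ω×Iω)/I = (1.8583, 1.8250, 1.5114)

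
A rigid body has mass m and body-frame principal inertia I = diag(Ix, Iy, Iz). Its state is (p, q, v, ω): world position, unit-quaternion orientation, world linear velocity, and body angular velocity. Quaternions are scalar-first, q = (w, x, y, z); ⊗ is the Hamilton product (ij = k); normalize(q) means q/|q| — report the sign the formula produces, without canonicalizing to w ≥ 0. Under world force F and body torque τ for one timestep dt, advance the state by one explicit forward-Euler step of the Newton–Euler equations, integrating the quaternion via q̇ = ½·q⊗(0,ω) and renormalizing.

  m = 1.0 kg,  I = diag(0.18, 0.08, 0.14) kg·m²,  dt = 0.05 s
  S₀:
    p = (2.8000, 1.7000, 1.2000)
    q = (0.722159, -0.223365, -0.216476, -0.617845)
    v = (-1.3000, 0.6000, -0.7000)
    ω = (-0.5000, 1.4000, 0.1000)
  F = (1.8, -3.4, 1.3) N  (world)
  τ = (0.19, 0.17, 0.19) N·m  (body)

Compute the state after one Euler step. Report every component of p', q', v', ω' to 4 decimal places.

a = (1.8000, -3.4000, 1.3000)
p' = p + v·dt = (2.7350, 1.7300, 1.1650)
v + (F/m)dt = (-1.2100, 0.4300, -0.6350)
(τ − ω×Iω)/I = (1.0089, 2.1500, 0.8571)
new body rate ω' = (-0.4496, 1.5075, 0.1429)
2q̇ = q⊗(0,ω) = (0.2531684, 0.4822559, 1.3422816, -0.3487331)
q' = normalize(q + ½dt·q⊗(0,ω)) = (0.7280, -0.2112, -0.1828, -0.6261)

p' = (2.7350, 1.7300, 1.1650)
q' = (0.7280, -0.2112, -0.1828, -0.6261)
v' = (-1.2100, 0.4300, -0.6350)
ω' = (-0.4496, 1.5075, 0.1429)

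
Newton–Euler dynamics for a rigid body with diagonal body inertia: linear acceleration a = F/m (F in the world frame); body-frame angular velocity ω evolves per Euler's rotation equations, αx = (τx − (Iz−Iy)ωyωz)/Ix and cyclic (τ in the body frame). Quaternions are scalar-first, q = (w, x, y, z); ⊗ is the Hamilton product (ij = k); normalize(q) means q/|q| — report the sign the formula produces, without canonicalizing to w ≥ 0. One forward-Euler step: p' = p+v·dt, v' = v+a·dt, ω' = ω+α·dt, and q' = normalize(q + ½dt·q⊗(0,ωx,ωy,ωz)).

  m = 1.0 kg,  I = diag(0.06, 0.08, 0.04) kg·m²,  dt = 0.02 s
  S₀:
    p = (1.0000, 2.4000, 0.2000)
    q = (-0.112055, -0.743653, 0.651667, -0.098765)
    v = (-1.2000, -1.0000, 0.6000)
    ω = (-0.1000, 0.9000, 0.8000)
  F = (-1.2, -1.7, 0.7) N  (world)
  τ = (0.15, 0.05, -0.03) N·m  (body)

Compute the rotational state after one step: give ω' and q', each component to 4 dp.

α = I⁻¹(τ − ω×Iω) = (2.9800, 0.6450, -0.7050)
new body rate ω' = (-0.0404, 0.9129, 0.7859)
q⊗(0,ω) = (-0.5818536, 0.6214276, 0.5039494, -0.6937650)
updated quaternion q' = (-0.1179, -0.7374, 0.6567, -0.1057)

ω' = (-0.0404, 0.9129, 0.7859)
q' = (-0.1179, -0.7374, 0.6567, -0.1057)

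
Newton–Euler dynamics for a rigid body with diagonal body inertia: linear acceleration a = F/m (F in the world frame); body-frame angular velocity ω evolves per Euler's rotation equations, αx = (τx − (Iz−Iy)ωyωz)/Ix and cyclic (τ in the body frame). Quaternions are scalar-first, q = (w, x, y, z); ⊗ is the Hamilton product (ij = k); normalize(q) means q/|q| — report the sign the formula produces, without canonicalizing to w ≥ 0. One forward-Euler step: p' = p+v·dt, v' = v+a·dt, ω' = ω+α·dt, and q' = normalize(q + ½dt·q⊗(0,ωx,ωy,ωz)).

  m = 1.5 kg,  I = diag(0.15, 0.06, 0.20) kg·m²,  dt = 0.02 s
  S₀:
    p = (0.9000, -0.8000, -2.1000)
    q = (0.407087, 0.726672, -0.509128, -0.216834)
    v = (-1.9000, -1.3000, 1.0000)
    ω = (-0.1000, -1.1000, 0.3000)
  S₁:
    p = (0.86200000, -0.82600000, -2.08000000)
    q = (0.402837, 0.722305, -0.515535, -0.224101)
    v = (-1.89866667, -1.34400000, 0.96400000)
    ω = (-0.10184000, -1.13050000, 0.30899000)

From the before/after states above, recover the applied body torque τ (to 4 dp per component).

τ = (-0.0600, -0.0900, 0.0800)

ω₁ − ω₀ = (-0.00184000, -0.03050000, 0.00899000)
gyro term ω₀×Iω₀ = (-0.0462, 0.0015, -0.0099)
τ = I·(Δω/dt) + ω₀×(Iω₀) = (-0.0600, -0.0900, 0.0800)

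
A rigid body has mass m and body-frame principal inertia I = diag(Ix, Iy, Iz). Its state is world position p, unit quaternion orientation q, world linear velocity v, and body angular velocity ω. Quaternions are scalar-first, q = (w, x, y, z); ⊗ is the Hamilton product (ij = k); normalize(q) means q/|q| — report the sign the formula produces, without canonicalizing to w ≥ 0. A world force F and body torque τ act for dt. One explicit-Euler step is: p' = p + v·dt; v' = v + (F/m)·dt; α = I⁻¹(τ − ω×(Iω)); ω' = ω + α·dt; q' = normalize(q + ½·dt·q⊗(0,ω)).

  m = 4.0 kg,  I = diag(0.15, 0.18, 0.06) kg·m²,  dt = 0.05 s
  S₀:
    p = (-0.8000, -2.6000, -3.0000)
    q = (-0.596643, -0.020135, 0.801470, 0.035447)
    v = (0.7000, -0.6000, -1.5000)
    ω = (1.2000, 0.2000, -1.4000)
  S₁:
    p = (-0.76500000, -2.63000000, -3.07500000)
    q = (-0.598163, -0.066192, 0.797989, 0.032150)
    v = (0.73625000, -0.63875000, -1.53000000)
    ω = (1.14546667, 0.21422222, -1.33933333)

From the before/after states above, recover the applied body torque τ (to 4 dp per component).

ω₁ − ω₀ = (-0.05453333, 0.01422222, 0.06066667)
precession coupling = (0.0336, -0.1512, 0.0072)
τ = I·(Δω/dt) + ω₀×(Iω₀) = (-0.1300, -0.1000, 0.0800)

τ = (-0.1300, -0.1000, 0.0800)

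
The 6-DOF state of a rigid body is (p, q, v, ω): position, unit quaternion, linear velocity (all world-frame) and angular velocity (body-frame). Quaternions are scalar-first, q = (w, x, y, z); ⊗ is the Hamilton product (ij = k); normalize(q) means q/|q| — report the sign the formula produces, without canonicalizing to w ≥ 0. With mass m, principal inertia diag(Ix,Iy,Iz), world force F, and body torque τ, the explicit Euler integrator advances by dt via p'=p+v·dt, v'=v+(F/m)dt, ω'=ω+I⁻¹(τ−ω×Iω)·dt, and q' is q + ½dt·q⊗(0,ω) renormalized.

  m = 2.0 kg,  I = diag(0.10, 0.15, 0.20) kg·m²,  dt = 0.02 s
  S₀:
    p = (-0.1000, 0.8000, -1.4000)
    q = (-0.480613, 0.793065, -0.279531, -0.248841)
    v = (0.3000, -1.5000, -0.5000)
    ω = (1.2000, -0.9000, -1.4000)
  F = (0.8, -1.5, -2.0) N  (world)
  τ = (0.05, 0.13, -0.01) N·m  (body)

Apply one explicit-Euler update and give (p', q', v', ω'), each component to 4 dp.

a = F/m = (0.4000, -0.7500, -1.0000)
p + v·dt = (-0.0940, 0.7700, -1.4100)
v' = v + a·dt = (0.3080, -1.5150, -0.5200)
precession coupling ω×(Iω) = (0.0630, 0.1680, -0.0540)
angular accel α = (-0.1300, -0.2533, 0.2200)
new body rate ω' = (1.1974, -0.9051, -1.3956)
Hamilton product q⊗(0,ω) = (-1.5516333, -0.4093491, 1.2442335, 0.2945369)
updated quaternion q' = (-0.4960, 0.7888, -0.2670, -0.2458)

p' = (-0.0940, 0.7700, -1.4100)
q' = (-0.4960, 0.7888, -0.2670, -0.2458)
v' = (0.3080, -1.5150, -0.5200)
ω' = (1.1974, -0.9051, -1.3956)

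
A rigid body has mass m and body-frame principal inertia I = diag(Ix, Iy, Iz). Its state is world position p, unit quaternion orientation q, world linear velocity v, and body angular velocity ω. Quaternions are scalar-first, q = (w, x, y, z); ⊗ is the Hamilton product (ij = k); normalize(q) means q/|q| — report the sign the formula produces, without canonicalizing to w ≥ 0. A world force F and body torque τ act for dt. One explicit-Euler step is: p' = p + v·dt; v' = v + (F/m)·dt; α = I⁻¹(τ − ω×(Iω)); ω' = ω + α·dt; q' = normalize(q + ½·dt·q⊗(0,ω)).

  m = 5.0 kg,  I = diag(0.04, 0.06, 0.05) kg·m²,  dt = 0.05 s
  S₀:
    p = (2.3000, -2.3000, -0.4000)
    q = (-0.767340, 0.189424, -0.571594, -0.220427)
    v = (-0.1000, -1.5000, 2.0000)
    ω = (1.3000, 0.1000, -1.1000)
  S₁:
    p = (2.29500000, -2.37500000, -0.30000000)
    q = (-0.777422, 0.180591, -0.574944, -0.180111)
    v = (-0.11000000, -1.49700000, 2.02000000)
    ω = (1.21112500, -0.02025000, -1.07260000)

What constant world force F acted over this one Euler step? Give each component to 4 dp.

Δv = v₁−v₀ = (-0.01000000, 0.00300000, 0.02000000)
F = m·Δv/dt = (-1.0000, 0.3000, 2.0000)

F = (-1.0000, 0.3000, 2.0000)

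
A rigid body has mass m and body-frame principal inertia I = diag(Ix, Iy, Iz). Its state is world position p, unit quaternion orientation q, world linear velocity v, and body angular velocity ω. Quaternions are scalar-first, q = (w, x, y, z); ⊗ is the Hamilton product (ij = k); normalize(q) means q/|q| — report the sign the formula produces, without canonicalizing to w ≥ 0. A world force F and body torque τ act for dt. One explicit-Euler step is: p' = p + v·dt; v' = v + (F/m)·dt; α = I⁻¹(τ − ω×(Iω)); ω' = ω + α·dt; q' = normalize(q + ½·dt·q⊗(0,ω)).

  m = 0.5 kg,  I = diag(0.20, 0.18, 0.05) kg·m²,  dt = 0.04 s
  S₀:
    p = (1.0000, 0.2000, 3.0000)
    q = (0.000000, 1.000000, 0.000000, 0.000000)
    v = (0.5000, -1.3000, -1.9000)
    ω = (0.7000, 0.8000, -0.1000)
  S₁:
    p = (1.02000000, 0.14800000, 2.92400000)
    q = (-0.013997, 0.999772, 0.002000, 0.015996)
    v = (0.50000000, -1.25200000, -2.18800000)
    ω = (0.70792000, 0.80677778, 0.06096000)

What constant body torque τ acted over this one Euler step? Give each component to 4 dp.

ω₁ − ω₀ = (0.00792000, 0.00677778, 0.16096000)
applied torque τ = (0.0500, 0.0200, 0.1900)

τ = (0.0500, 0.0200, 0.1900)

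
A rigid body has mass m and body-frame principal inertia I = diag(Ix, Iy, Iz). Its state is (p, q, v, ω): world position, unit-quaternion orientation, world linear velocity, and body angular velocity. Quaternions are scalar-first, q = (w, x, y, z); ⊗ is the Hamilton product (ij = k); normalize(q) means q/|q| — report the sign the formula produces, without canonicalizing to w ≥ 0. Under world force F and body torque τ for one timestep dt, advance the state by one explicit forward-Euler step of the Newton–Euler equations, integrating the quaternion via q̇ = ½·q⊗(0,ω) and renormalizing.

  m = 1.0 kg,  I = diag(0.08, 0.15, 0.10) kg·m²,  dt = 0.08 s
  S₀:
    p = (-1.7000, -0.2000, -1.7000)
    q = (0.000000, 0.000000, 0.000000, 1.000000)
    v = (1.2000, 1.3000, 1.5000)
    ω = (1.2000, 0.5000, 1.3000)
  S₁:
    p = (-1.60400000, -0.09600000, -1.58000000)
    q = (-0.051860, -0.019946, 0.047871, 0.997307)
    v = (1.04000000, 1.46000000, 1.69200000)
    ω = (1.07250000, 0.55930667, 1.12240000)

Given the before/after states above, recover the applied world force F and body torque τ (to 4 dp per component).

velocity change Δv = (-0.16000000, 0.16000000, 0.19200000)
F = m·Δv/dt = (-2.0000, 2.0000, 2.4000)
ω₁ − ω₀ = (-0.12750000, 0.05930667, -0.17760000)
gyro term ω₀×Iω₀ = (-0.0325, -0.0312, 0.0420)
I·α + gyro = (-0.1600, 0.0800, -0.1800)

F = (-2.0000, 2.0000, 2.4000)
τ = (-0.1600, 0.0800, -0.1800)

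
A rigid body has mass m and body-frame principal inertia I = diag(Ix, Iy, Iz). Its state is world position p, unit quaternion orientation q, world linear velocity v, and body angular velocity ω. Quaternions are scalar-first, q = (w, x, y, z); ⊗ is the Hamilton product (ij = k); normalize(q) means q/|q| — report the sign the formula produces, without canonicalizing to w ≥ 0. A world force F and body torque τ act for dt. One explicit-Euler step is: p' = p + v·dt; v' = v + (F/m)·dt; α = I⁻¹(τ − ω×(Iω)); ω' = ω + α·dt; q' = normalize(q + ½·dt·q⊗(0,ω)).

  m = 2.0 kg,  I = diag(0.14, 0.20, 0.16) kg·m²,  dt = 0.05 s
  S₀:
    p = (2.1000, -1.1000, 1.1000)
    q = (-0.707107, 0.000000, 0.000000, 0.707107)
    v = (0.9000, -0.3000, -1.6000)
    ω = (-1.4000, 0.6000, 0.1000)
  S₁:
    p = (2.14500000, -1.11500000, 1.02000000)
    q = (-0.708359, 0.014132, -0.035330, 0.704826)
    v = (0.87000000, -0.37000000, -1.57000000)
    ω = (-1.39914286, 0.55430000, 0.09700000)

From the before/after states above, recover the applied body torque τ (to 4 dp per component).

τ = (0.0000, -0.1800, -0.0600)

Δω = ω₁−ω₀ = (0.00085714, -0.04570000, -0.00300000)
precession coupling = (-0.0024, 0.0028, -0.0504)
τ = I·(Δω/dt) + ω₀×(Iω₀) = (0.0000, -0.1800, -0.0600)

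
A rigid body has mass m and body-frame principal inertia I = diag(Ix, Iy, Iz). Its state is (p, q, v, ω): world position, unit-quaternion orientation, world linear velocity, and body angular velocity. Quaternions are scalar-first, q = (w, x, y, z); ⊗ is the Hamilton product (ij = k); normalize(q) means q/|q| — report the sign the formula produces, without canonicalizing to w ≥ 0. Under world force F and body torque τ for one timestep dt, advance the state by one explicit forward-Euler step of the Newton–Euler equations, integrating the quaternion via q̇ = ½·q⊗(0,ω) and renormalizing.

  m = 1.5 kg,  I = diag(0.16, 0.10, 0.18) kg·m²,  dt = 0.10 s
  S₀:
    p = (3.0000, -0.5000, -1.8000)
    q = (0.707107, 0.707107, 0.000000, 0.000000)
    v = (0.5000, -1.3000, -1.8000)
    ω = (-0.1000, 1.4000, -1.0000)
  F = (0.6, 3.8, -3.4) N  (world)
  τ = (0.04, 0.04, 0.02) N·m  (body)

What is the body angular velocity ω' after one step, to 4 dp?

ω' = (-0.0050, 1.4420, -0.9936)

α = I⁻¹(τ − ω×Iω) = (0.9500, 0.4200, 0.0644)
new body rate ω' = (-0.0050, 1.4420, -0.9936)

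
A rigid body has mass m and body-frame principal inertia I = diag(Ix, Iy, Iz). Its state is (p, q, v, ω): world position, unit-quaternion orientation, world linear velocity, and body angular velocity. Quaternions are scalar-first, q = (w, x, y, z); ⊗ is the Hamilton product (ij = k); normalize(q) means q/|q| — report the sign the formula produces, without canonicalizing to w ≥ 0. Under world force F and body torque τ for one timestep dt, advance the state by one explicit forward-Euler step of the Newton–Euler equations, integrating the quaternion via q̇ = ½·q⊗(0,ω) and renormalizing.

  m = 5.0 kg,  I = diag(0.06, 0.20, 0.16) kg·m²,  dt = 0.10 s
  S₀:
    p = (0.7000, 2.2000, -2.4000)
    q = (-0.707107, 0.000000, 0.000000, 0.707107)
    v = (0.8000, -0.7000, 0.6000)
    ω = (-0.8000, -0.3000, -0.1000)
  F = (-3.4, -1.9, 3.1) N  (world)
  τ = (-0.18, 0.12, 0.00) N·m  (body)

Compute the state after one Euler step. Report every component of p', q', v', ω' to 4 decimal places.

p' = (0.7800, 2.1300, -2.3400)
q' = (-0.7029, 0.0389, -0.0177, 0.7100)
v' = (0.7320, -0.7380, 0.6620)
ω' = (-1.0980, -0.2360, -0.1210)

linear accel F/m = (-0.6800, -0.3800, 0.6200)
new position p' = (0.7800, 2.1300, -2.3400)
v + (F/m)dt = (0.7320, -0.7380, 0.6620)
gyro term ω×Iω = (-0.0012, -0.0080, 0.0336)
angular accel α = (-2.9800, 0.6400, -0.2100)
new body rate ω' = (-1.0980, -0.2360, -0.1210)
q⊗(0,ω) = (0.0707107, 0.7778177, -0.3535535, 0.0707107)
updated quaternion q' = (-0.7029, 0.0389, -0.0177, 0.7100)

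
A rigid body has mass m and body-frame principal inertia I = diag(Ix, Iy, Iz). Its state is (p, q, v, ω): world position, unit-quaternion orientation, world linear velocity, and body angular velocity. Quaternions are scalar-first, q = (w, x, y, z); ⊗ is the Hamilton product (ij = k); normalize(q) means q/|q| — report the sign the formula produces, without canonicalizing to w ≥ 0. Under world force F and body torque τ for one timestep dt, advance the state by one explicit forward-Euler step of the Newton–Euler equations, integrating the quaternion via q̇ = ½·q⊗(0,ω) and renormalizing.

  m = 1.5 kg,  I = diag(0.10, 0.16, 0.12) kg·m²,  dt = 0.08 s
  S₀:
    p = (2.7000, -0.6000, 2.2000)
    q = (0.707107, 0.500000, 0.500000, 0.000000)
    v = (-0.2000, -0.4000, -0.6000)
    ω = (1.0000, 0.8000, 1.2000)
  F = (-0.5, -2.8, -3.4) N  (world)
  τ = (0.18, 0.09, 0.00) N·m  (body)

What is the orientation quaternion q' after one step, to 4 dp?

q' = (0.6695, 0.5509, 0.4974, 0.0299)

2q̇ = q⊗(0,ω) = (-0.9000000, 1.3071070, -0.0343144, 0.7485284)
q' = normalize(q + ½dt·q⊗(0,ω)) = (0.6695, 0.5509, 0.4974, 0.0299)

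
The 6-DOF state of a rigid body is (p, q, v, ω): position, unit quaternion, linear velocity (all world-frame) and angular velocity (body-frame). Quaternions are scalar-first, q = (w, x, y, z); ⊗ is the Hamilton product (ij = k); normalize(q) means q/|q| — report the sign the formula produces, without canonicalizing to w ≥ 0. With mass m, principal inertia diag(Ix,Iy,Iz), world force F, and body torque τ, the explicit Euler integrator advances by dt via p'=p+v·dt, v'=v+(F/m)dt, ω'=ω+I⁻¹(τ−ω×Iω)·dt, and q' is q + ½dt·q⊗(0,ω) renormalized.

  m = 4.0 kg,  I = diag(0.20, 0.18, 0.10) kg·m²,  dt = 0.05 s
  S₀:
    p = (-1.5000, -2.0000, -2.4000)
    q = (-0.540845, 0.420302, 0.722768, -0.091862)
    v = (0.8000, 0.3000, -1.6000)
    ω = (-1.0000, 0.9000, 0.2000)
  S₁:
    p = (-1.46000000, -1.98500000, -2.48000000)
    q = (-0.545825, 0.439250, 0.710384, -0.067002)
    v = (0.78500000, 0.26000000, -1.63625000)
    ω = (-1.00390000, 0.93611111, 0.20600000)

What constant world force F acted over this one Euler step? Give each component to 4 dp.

F = (-1.2000, -3.2000, -2.9000)

velocity change Δv = (-0.01500000, -0.04000000, -0.03625000)
F = m·Δv/dt = (-1.2000, -3.2000, -2.9000)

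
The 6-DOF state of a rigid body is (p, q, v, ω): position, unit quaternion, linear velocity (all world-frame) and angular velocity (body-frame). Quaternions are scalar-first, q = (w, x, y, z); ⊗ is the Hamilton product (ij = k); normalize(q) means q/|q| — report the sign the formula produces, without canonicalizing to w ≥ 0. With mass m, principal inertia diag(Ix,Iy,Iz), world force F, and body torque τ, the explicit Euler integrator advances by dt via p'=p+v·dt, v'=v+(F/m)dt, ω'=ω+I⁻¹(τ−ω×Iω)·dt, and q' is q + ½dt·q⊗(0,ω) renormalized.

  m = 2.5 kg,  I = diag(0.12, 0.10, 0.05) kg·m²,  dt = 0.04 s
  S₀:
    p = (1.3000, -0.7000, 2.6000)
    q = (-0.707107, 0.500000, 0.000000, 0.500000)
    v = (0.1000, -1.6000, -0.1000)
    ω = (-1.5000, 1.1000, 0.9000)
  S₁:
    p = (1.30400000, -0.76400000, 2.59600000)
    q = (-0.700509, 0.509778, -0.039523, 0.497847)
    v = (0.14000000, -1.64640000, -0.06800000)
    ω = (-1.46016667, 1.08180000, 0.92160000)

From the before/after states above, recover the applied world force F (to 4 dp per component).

velocity change Δv = (0.04000000, -0.04640000, 0.03200000)
F = m·Δv/dt = (2.5000, -2.9000, 2.0000)

F = (2.5000, -2.9000, 2.0000)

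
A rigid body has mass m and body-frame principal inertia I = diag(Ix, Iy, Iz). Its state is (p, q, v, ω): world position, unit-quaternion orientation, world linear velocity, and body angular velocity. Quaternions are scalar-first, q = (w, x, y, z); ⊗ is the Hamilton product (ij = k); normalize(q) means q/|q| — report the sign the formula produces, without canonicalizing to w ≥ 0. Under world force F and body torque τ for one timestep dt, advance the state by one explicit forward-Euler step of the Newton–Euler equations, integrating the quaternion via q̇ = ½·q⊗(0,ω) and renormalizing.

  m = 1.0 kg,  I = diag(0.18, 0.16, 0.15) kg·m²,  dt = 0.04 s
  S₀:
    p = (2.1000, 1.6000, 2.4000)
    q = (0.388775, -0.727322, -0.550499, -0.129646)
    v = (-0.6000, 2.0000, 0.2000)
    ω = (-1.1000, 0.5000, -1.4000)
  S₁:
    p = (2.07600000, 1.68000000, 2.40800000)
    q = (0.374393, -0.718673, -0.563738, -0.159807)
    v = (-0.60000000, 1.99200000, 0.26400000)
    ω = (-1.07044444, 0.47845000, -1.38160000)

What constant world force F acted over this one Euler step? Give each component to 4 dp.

velocity change Δv = (0.00000000, -0.00800000, 0.06400000)
m·(v₁−v₀)/dt = (0.0000, -0.2000, 1.6000)

F = (0.0000, -0.2000, 1.6000)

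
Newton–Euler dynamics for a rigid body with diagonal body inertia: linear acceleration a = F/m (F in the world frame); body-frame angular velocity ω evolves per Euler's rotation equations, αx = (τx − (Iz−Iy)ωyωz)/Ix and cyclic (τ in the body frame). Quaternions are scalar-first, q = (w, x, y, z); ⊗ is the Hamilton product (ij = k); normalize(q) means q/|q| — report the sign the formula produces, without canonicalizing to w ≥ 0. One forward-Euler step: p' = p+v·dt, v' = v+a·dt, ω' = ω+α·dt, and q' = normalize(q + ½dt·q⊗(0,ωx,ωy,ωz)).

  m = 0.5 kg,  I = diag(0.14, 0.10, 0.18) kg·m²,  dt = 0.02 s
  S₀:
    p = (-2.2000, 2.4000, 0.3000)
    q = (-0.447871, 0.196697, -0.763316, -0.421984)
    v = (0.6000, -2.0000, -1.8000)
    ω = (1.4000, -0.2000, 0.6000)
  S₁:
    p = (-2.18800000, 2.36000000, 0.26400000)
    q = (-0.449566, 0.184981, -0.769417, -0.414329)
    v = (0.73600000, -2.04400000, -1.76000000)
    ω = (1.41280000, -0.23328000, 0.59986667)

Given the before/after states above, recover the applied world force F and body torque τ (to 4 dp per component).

Δv = v₁−v₀ = (0.13600000, -0.04400000, 0.04000000)
m·(v₁−v₀)/dt = (3.4000, -1.1000, 1.0000)
rate change Δω = (0.01280000, -0.03328000, -0.00013333)
precession coupling = (-0.0096, -0.0336, 0.0112)
applied torque τ = (0.0800, -0.2000, 0.0100)

F = (3.4000, -1.1000, 1.0000)
τ = (0.0800, -0.2000, 0.0100)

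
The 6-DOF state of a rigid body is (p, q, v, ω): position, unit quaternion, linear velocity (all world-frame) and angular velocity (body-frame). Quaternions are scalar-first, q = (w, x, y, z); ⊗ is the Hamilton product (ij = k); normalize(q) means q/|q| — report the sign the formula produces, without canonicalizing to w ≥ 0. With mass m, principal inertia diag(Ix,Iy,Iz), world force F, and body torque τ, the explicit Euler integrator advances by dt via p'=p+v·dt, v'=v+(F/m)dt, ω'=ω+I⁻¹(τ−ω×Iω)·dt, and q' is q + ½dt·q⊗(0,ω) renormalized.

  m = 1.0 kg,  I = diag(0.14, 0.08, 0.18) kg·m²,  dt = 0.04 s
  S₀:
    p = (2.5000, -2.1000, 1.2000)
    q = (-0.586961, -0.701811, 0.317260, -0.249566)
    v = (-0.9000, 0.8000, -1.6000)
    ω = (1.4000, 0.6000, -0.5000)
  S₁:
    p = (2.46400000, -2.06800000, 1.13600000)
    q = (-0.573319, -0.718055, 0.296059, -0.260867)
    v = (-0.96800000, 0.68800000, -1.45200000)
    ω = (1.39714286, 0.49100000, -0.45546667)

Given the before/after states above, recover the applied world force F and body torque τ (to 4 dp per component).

F = (-1.7000, -2.8000, 3.7000)
τ = (-0.0400, -0.1900, 0.1500)

rate change Δω = (-0.00285714, -0.10900000, 0.04453333)
gyro term ω₀×Iω₀ = (-0.0300, 0.0280, -0.0504)
τ = I·(Δω/dt) + ω₀×(Iω₀) = (-0.0400, -0.1900, 0.1500)
v₁ − v₀ = (-0.06800000, -0.11200000, 0.14800000)
applied force F = (-1.7000, -2.8000, 3.7000)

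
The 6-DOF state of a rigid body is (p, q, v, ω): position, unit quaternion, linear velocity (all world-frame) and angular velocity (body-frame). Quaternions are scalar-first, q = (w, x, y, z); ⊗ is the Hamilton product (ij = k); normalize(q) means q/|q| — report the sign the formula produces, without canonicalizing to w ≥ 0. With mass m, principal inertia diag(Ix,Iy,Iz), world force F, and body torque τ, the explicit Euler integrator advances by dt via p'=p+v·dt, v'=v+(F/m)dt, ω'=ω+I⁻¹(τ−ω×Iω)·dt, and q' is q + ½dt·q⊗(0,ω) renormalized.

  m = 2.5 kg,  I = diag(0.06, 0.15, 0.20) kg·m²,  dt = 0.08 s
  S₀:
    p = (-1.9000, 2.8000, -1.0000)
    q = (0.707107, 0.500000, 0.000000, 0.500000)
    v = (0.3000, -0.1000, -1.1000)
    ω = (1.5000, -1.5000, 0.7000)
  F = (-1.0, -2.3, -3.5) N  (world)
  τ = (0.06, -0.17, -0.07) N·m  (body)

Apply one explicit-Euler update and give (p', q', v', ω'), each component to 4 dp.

gyro term ω×Iω = (-0.0525, -0.1470, -0.2025)
angular accel α = (1.8750, -0.1533, 0.6625)
new body rate ω' = (1.6500, -1.5123, 0.7530)
q⊗(0,ω) = (-1.1000000, 1.8106605, -0.6606605, -0.2550251)
updated quaternion q' = (0.6605, 0.5702, -0.0263, 0.4879)
new position p' = (-1.8760, 2.7920, -1.0880)
v' = v + a·dt = (0.2680, -0.1736, -1.2120)

p' = (-1.8760, 2.7920, -1.0880)
q' = (0.6605, 0.5702, -0.0263, 0.4879)
v' = (0.2680, -0.1736, -1.2120)
ω' = (1.6500, -1.5123, 0.7530)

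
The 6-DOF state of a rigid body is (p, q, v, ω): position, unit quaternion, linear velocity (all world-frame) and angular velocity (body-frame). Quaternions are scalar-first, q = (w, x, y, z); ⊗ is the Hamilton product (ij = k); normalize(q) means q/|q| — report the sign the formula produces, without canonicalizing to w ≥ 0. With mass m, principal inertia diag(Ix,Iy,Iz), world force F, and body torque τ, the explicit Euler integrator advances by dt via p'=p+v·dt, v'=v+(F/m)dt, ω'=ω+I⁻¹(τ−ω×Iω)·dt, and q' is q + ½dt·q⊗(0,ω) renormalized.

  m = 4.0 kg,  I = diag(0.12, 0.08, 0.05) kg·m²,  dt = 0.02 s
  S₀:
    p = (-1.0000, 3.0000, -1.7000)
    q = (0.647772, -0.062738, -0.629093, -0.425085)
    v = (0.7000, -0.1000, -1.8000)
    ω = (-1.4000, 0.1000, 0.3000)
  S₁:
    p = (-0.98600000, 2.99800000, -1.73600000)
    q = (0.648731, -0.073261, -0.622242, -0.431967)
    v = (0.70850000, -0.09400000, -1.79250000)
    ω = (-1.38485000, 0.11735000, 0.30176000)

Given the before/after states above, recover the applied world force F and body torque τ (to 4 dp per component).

F = (1.7000, 1.2000, 1.5000)
τ = (0.0900, 0.0400, 0.0100)

rate change Δω = (0.01515000, 0.01735000, 0.00176000)
applied torque τ = (0.0900, 0.0400, 0.0100)
v₁ − v₀ = (0.00850000, 0.00600000, 0.00750000)
F = m·Δv/dt = (1.7000, 1.2000, 1.5000)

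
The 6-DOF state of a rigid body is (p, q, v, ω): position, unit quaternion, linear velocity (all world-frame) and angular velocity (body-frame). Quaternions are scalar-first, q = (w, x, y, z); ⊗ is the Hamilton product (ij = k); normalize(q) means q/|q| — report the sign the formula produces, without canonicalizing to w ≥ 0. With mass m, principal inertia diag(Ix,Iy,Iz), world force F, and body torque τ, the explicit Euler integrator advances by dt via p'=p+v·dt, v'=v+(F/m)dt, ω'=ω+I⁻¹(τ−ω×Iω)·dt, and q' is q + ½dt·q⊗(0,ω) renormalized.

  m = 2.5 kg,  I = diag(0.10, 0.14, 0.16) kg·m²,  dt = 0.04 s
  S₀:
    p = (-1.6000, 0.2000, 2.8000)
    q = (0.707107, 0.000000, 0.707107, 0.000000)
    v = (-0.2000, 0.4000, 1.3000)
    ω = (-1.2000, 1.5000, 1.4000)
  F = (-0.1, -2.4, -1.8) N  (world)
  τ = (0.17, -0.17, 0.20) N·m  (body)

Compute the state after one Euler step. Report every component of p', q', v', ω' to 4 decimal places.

p' = (-1.6080, 0.2160, 2.8520)
q' = (0.6851, 0.0028, 0.7275, 0.0367)
v' = (-0.2016, 0.3616, 1.2712)
ω' = (-1.1488, 1.4226, 1.4680)

p' = p + v·dt = (-1.6080, 0.2160, 2.8520)
v' = v + a·dt = (-0.2016, 0.3616, 1.2712)
precession coupling ω×(Iω) = (0.0420, 0.1008, -0.0720)
α = I⁻¹(τ − ω×Iω) = (1.2800, -1.9343, 1.7000)
ω + α·dt = (-1.1488, 1.4226, 1.4680)
q⊗(0,ω) = (-1.0606605, 0.1414214, 1.0606605, 1.8384782)
updated quaternion q' = (0.6851, 0.0028, 0.7275, 0.0367)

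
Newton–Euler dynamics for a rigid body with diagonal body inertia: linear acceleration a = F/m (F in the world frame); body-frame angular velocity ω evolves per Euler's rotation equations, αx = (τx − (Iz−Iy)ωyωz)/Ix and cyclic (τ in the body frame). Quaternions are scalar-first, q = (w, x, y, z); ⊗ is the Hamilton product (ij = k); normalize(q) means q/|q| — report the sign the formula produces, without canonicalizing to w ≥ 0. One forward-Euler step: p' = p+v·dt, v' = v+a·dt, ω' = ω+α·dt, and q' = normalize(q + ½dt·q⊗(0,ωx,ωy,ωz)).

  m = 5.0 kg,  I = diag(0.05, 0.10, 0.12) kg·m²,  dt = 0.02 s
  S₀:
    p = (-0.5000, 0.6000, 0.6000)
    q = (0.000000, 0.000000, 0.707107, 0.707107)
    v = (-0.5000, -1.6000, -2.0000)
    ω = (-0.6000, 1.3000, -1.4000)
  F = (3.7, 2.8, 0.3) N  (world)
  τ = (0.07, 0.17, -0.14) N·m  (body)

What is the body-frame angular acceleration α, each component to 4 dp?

α = (2.1280, 2.2880, -0.8417)

precession coupling ω×(Iω) = (-0.0364, -0.0588, -0.0390)
(τ − ω×Iω)/I = (2.1280, 2.2880, -0.8417)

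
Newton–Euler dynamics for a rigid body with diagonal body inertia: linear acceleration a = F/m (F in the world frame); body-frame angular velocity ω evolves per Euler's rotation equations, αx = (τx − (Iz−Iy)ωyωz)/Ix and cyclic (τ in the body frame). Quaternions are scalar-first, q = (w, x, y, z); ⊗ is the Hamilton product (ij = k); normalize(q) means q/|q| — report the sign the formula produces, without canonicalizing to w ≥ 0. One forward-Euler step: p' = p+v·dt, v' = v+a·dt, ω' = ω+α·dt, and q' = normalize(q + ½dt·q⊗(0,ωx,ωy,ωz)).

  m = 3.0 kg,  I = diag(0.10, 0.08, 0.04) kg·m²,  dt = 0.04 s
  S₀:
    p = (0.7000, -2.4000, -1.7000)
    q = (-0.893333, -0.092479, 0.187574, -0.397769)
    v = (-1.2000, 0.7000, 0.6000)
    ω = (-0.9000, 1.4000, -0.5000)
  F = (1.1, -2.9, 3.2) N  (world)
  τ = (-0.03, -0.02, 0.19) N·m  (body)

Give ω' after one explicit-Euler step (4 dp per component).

ω×(Iω) gyroscopic = (0.0280, 0.0270, 0.0252)
(τ − ω×Iω)/I = (-0.5800, -0.5875, 4.1200)
new body rate ω' = (-0.9232, 1.3765, -0.3352)

ω' = (-0.9232, 1.3765, -0.3352)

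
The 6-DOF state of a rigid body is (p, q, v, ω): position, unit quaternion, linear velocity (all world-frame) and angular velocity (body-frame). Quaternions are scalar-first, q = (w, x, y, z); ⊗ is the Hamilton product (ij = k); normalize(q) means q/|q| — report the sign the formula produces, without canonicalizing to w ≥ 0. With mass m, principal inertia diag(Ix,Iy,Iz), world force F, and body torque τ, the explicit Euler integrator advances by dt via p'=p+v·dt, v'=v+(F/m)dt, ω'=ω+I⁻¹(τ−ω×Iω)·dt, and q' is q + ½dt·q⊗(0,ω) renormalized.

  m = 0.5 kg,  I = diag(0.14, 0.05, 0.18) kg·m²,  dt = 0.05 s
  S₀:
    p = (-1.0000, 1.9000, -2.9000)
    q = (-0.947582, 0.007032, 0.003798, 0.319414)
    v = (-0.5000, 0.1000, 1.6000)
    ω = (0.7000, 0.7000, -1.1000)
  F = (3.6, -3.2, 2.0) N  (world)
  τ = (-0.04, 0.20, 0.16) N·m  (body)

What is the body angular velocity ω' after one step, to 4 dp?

ω×(Iω) gyroscopic = (-0.1001, 0.0308, -0.0441)
α = I⁻¹(τ − ω×Iω) = (0.4293, 3.3840, 1.1339)
ω' = ω + α·dt = (0.7215, 0.8692, -1.0433)

ω' = (0.7215, 0.8692, -1.0433)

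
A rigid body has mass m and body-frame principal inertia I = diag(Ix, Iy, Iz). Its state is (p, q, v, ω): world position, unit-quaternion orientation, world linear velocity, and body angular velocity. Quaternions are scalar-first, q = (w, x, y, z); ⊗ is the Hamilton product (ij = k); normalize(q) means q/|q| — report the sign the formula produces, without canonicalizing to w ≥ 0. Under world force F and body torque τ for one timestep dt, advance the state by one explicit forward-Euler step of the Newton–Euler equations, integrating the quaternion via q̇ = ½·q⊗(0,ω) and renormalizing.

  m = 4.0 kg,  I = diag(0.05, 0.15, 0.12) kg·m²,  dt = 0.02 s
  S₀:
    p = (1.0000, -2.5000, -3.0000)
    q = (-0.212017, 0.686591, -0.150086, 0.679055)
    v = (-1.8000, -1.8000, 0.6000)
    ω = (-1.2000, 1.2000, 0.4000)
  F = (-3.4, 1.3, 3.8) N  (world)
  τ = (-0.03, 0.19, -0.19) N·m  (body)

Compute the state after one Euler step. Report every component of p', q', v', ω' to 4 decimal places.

p' = (0.9640, -2.5360, -2.9880)
q' = (-0.2047, 0.6803, -0.1635, 0.6845)
v' = (-1.8170, -1.7935, 0.6190)
ω' = (-1.2062, 1.2209, 0.3923)

linear accel F/m = (-0.8500, 0.3250, 0.9500)
new position p' = (0.9640, -2.5360, -2.9880)
v + (F/m)dt = (-1.8170, -1.7935, 0.6190)
α = I⁻¹(τ − ω×Iω) = (-0.3120, 1.0427, -0.3833)
ω + α·dt = (-1.2062, 1.2209, 0.3923)
Hamilton product q⊗(0,ω) = (0.7323904, -0.6204800, -1.3439228, 0.5589992)
q' = normalize(q + ½dt·q⊗(0,ω)) = (-0.2047, 0.6803, -0.1635, 0.6845)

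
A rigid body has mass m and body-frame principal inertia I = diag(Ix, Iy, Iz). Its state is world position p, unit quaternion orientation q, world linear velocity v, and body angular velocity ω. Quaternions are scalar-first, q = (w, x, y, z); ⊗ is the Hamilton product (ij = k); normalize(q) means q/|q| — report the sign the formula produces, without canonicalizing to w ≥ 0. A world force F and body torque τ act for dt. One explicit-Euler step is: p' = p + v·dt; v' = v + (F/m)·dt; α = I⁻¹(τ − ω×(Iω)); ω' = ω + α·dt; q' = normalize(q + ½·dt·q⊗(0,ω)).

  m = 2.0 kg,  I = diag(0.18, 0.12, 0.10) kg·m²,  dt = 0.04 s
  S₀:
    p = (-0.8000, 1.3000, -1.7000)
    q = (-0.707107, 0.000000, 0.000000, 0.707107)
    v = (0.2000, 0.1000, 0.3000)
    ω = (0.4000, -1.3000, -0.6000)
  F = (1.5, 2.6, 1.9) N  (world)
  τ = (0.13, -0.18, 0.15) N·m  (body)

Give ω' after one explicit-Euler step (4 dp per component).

ω' = (0.4324, -1.3536, -0.5525)

precession coupling ω×(Iω) = (-0.0156, -0.0192, 0.0312)
(τ − ω×Iω)/I = (0.8089, -1.3400, 1.1880)
ω' = ω + α·dt = (0.4324, -1.3536, -0.5525)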